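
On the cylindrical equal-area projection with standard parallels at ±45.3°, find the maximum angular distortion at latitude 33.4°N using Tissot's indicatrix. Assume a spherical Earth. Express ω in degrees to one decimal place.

Cylindrical equal-area (φ₀ = 45.3°): h = cos φ / cos 45.3° along meridians, k = cos 45.3° / cos φ along parallels; h·k = 1.
At 33.4°: h = 1.187, k = 0.8425; principal scales a = 1.187, b = 0.8425.
sin(ω/2) = (a − b)/(a + b) = 0.3443/2.029 = 0.1697, so ω = 2 arcsin(0.1697) ≈ 19.5°.

19.5°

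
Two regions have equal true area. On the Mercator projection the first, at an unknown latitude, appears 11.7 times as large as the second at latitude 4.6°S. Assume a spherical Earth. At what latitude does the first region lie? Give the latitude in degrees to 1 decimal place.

For equal true areas on Mercator, apparent areas scale as sec²φ, so the ratio is cos²φ₂ / cos²φ₁.
cos²φ₂ / cos²φ₁ = 11.7  ⇒  cos φ₁ = cos 4.6° / √11.7 = 0.9968/3.421 = 0.2914.
φ₁ = arccos(0.2914) ≈ 73.1°.

73.1°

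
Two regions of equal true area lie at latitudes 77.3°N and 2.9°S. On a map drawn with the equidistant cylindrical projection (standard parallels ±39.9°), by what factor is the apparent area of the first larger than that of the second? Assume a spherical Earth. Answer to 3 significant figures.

With standard parallel φ₀ = 39.9°, the equirectangular projection gives x = Rλ cos φ₀, y = Rφ, so h = 1 and k = cos 39.9° / cos φ.
Areal scale at 77.3°: h·k = 1.000 × 3.490 = 3.490.
Areal scale at 2.9°: h·k = 1.000 × 0.7681 = 0.7681.
Ratio = 3.490/0.7681 ≈ 4.54.

4.54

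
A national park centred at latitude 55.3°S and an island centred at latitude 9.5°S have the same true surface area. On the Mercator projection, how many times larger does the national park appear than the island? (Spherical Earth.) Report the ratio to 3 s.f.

On Mercator, area is exaggerated by sec²φ = 1/cos²φ.
At 55.3°: sec²(55.3°) = 1/0.5693² = 3.086.
At 9.5°: sec²(9.5°) = 1/0.9863² = 1.028.
Ratio = 3.086/1.028 = cos²(9.5°)/cos²(55.3°) ≈ 3.00.

3.00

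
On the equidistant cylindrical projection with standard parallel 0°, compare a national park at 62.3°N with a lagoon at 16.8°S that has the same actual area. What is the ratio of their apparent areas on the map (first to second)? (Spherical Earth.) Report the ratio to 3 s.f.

2.06

In the plate carrée (x = Rλ, y = Rφ), meridians are true-scale (h = 1) and parallels are stretched by k = sec φ.
Areal scale at 62.3°: h·k = 1.000 × 2.151 = 2.151.
Areal scale at 16.8°: h·k = 1.000 × 1.045 = 1.045.
Ratio = 2.151/1.045 ≈ 2.06.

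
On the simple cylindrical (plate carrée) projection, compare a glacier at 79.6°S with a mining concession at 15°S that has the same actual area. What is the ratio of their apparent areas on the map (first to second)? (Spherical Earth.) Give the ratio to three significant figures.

Plate carrée maps x = Rλ, y = Rφ. The meridian scale is h = 1 and the parallel scale is k = 1/cos φ = sec φ.
Areal scale at 79.6°: h·k = 1.000 × 5.540 = 5.540.
Areal scale at 15°: h·k = 1.000 × 1.035 = 1.035.
Ratio = 5.540/1.035 ≈ 5.35.

5.35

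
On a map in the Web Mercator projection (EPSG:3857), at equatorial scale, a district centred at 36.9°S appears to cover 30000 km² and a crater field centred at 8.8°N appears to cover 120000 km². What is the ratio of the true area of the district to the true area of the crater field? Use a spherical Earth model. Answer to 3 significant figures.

Since Mercator area scale is 1/cos²φ, the true area equals the apparent area multiplied by cos²φ.
True area of district: 30000 × cos²(36.9°) = 30000 × 0.6395 = 19180 km².
True area of crater field: 120000 × cos²(8.8°) = 120000 × 0.9766 = 117200 km².
Ratio = 19180 / 117200 ≈ 0.164.

0.164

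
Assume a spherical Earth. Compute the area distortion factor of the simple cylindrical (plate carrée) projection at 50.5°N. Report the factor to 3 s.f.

Plate carrée maps x = Rλ, y = Rφ. The meridian scale is h = 1 and the parallel scale is k = 1/cos φ = sec φ.
Areal scale = h·k = 1 × sec φ; at 50.5°, h = 1.000, k = 1.572, so h·k = 1.572.

1.57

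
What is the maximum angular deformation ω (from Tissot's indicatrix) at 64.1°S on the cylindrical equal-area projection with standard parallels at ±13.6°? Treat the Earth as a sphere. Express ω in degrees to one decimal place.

A cylindrical equal-area projection with standard parallel φ₀ has meridian scale h = cos φ / cos φ₀ and parallel scale k = cos φ₀ / cos φ (so areas are preserved, h·k = 1).
At 64.1°: h = 0.4494, k = 2.225; principal scales a = 2.225, b = 0.4494.
sin(ω/2) = (a − b)/(a + b) = 1.776/2.675 = 0.6639, so ω = 2 arcsin(0.6639) ≈ 83.2°.

83.2°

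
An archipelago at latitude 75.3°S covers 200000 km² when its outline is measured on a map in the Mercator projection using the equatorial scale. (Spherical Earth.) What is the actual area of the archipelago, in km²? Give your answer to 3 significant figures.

For Mercator, h = k = sec φ (a conformal cylindrical projection has a single point scale, 1/cos φ).
Areal scale = k² = sec²φ = 1/cos²(75.3°) = 1/0.2538² = 15.53.
True area = apparent / (areal scale) = 200000 / 15.53 ≈ 12900 km².

12900 km²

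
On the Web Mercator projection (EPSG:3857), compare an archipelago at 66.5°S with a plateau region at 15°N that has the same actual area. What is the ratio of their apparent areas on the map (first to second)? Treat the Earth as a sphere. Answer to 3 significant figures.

Mercator areal scale is sec²φ.
At 66.5°: sec²(66.5°) = 1/0.3987² = 6.289.
At 15°: sec²(15°) = 1/0.9659² = 1.072.
Ratio = 6.289/1.072 = cos²(15°)/cos²(66.5°) ≈ 5.87.

5.87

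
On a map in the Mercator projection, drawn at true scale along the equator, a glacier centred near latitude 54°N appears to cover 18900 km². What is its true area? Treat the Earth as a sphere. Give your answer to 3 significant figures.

For Mercator, h = k = sec φ (a conformal cylindrical projection has a single point scale, 1/cos φ).
Areal scale = k² = sec²φ = 1/cos²(54°) = 1/0.5878² = 2.894.
True area = apparent / (areal scale) = 18900 / 2.894 ≈ 6530 km².

6530 km²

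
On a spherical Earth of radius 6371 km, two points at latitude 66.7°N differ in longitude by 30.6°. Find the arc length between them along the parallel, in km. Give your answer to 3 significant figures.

1350 km

Arc length along a parallel = R cos φ · Δλ (with Δλ in radians).
= 6371 × cos 66.7° × (30.6° × π/180) = 6371 × 0.3955 × 0.5341 ≈ 1350 km.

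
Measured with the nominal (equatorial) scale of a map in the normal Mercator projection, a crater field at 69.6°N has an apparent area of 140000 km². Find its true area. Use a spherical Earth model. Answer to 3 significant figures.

Mercator is conformal, so the point scale is isotropic: h = k = sec φ = 1/cos φ.
Areal scale = k² = sec²φ = 1/cos²(69.6°) = 1/0.3486² = 8.230.
True area = apparent / (areal scale) = 140000 / 8.230 ≈ 17000 km².

17000 km²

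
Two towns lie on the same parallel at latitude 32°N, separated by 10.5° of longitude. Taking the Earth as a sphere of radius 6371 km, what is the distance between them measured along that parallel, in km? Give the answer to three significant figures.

Arc length along a parallel = R cos φ · Δλ (with Δλ in radians).
= 6371 × cos 32° × (10.5° × π/180) = 6371 × 0.8480 × 0.1833 ≈ 990 km.

990 km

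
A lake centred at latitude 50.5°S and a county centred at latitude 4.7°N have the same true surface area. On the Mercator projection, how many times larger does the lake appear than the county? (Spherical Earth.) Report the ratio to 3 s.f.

Mercator areal scale is sec²φ.
At 50.5°: sec²(50.5°) = 1/0.6361² = 2.472.
At 4.7°: sec²(4.7°) = 1/0.9966² = 1.007.
Ratio = 2.472/1.007 = cos²(4.7°)/cos²(50.5°) ≈ 2.46.

2.46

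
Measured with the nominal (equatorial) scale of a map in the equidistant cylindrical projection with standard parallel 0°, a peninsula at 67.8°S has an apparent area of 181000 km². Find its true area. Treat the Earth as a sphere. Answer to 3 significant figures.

68400 km²

In the plate carrée (x = Rλ, y = Rφ), meridians are true-scale (h = 1) and parallels are stretched by k = sec φ.
Areal scale = h·k = 1 × sec φ; at 67.8°, h = 1.000, k = 2.647, so h·k = 2.647.
True area = apparent / (areal scale) = 181000 / 2.647 ≈ 68400 km².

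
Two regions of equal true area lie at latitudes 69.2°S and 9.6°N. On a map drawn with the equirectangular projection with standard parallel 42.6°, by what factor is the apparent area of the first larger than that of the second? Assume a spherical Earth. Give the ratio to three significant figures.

2.78

The equidistant cylindrical projection with φ₀ = 42.6° has h = 1 (meridians true) and k = cos φ₀ / cos φ along parallels.
Areal scale at 69.2°: h·k = 1.000 × 2.073 = 2.073.
Areal scale at 9.6°: h·k = 1.000 × 0.7466 = 0.7466.
Ratio = 2.073/0.7466 ≈ 2.78.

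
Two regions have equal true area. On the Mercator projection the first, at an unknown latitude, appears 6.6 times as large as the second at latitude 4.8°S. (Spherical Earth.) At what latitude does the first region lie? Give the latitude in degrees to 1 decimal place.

On Mercator, (apparent₁)/(apparent₂) = sec²φ₁ / sec²φ₂ when true areas are equal.
cos²φ₂ / cos²φ₁ = 6.6  ⇒  cos φ₁ = cos 4.8° / √6.6 = 0.9965/2.569 = 0.3879.
φ₁ = arccos(0.3879) ≈ 67.2°.

67.2°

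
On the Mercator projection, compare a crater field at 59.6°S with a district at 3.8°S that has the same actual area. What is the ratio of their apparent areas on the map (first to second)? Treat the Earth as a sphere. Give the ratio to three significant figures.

On Mercator, area is exaggerated by sec²φ = 1/cos²φ.
At 59.6°: sec²(59.6°) = 1/0.5060² = 3.905.
At 3.8°: sec²(3.8°) = 1/0.9978² = 1.004.
Ratio = 3.905/1.004 = cos²(3.8°)/cos²(59.6°) ≈ 3.89.

3.89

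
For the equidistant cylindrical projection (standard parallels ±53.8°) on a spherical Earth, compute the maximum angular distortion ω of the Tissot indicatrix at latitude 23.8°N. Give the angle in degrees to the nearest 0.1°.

In the equirectangular projection with standard parallel φ₀ = 53.8° (x = Rλ cos φ₀, y = Rφ), meridians are true-scale (h = 1) and the parallel scale is k = cos φ₀ / cos φ.
At 23.8°: h = 1.000, k = 0.6455; principal scales a = 1.000, b = 0.6455.
sin(ω/2) = (a − b)/(a + b) = 0.3545/1.645 = 0.2154, so ω = 2 arcsin(0.2154) ≈ 24.9°.

24.9°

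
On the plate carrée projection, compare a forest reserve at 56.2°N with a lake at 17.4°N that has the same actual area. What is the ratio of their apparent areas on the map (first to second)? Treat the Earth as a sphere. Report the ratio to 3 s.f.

1.72

In the plate carrée (x = Rλ, y = Rφ), meridians are true-scale (h = 1) and parallels are stretched by k = sec φ.
Areal scale at 56.2°: h·k = 1.000 × 1.798 = 1.798.
Areal scale at 17.4°: h·k = 1.000 × 1.048 = 1.048.
Ratio = 1.798/1.048 ≈ 1.72.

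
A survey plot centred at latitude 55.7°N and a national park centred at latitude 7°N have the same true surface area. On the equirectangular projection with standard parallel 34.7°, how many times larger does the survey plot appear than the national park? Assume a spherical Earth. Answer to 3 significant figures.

1.76

With standard parallel φ₀ = 34.7°, the equirectangular projection gives x = Rλ cos φ₀, y = Rφ, so h = 1 and k = cos 34.7° / cos φ.
Areal scale at 55.7°: h·k = 1.000 × 1.459 = 1.459.
Areal scale at 7°: h·k = 1.000 × 0.8283 = 0.8283.
Ratio = 1.459/0.8283 ≈ 1.76.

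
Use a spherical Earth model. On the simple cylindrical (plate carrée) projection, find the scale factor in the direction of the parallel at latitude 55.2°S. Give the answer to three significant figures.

1.75

In the plate carrée (x = Rλ, y = Rφ), meridians are true-scale (h = 1) and parallels are stretched by k = sec φ.
k = 1/cos 55.2° = 1/0.5707 = 1.752.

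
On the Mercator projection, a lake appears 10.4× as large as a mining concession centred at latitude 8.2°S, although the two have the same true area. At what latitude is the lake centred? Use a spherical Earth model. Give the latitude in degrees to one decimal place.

72.1°

For equal true areas on Mercator, apparent areas scale as sec²φ, so the ratio is cos²φ₂ / cos²φ₁.
cos²φ₂ / cos²φ₁ = 10.4  ⇒  cos φ₁ = cos 8.2° / √10.4 = 0.9898/3.225 = 0.3069.
φ₁ = arccos(0.3069) ≈ 72.1°.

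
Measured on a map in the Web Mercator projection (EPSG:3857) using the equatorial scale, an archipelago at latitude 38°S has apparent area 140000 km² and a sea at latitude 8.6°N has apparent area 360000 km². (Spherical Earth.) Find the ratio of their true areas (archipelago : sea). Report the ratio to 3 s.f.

0.247

Mercator's areal exaggeration is sec²φ; hence true area = (apparent area) · cos²φ.
True area of archipelago: 140000 × cos²(38°) = 140000 × 0.6210 = 86930 km².
True area of sea: 360000 × cos²(8.6°) = 360000 × 0.9776 = 352000 km².
Ratio = 86930 / 352000 ≈ 0.247.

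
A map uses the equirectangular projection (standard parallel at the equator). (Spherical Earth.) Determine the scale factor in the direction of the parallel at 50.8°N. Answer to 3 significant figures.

For the equirectangular projection with φ₀ = 0 (plate carrée), h = 1 along meridians and k = sec φ along parallels.
k = 1/cos 50.8° = 1/0.6320 = 1.582.

1.58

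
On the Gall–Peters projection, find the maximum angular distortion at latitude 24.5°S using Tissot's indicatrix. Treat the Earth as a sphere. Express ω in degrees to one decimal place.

28.6°

Gall–Peters is a cylindrical equal-area projection with standard parallels at ±45°. For cylindrical equal-area with standard parallel φ₀, h = cos φ / cos φ₀ and k = cos φ₀ / cos φ, so h·k = 1.
At 24.5°: h = 1.287, k = 0.7771; principal scales a = 1.287, b = 0.7771.
sin(ω/2) = (a − b)/(a + b) = 0.5098/2.064 = 0.2470, so ω = 2 arcsin(0.2470) ≈ 28.6°.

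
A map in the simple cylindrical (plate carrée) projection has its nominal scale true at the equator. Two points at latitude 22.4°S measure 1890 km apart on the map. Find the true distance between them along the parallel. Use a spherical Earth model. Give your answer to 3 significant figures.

1750 km

In the plate carrée (x = Rλ, y = Rφ), meridians are true-scale (h = 1) and parallels are stretched by k = sec φ.
Along the parallel at 22.4°, map distances are exaggerated by k = sec 22.4° = 1.082.
True distance = 1890 / 1.082 = 1890 × cos 22.4° ≈ 1750 km.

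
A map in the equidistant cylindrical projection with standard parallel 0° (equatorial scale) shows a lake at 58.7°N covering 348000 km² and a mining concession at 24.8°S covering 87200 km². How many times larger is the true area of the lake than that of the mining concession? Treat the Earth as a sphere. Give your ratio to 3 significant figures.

2.28

On the plate carrée, areal scale = h·k = 1 × sec φ, so true area = apparent × cos φ.
True area of lake: 348000 × cos(58.7°) = 348000 × 0.5195 = 180800 km².
True area of mining concession: 87200 × cos(24.8°) = 87200 × 0.9078 = 79160 km².
Ratio = 180800 / 79160 ≈ 2.28.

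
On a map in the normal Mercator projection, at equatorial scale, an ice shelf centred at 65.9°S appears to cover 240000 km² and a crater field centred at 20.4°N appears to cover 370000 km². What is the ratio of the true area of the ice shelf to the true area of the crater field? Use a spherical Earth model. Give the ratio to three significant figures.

Since Mercator area scale is 1/cos²φ, the true area equals the apparent area multiplied by cos²φ.
True area of ice shelf: 240000 × cos²(65.9°) = 240000 × 0.1667 = 40020 km².
True area of crater field: 370000 × cos²(20.4°) = 370000 × 0.8785 = 325000 km².
Ratio = 40020 / 325000 ≈ 0.123.

0.123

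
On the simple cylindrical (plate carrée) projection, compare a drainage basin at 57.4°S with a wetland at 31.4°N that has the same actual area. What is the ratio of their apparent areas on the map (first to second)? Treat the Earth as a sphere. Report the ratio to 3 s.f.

1.58

For the equirectangular projection with φ₀ = 0 (plate carrée), h = 1 along meridians and k = sec φ along parallels.
Areal scale at 57.4°: h·k = 1.000 × 1.856 = 1.856.
Areal scale at 31.4°: h·k = 1.000 × 1.172 = 1.172.
Ratio = 1.856/1.172 ≈ 1.58.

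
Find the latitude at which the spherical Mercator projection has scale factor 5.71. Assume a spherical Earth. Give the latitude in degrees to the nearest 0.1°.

79.9°

Mercator scale is k = sec φ = 1/cos φ.
1/cos φ = 5.71  ⇒  cos φ = 0.1751  ⇒  φ = arccos(0.1751) ≈ 79.9°.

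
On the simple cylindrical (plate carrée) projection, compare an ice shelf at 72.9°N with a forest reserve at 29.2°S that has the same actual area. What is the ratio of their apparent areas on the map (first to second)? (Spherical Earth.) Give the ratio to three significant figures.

2.97

For the equirectangular projection with φ₀ = 0 (plate carrée), h = 1 along meridians and k = sec φ along parallels.
Areal scale at 72.9°: h·k = 1.000 × 3.401 = 3.401.
Areal scale at 29.2°: h·k = 1.000 × 1.146 = 1.146.
Ratio = 3.401/1.146 ≈ 2.97.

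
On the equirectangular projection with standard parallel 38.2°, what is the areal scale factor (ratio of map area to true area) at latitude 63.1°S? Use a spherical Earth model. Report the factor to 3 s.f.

In the equirectangular projection with standard parallel φ₀ = 38.2° (x = Rλ cos φ₀, y = Rφ), meridians are true-scale (h = 1) and the parallel scale is k = cos φ₀ / cos φ.
Areal scale = h·k = 1 × cos φ₀ / cos φ; at 63.1°, h = 1.000, k = 1.737, so h·k = 1.737.

1.74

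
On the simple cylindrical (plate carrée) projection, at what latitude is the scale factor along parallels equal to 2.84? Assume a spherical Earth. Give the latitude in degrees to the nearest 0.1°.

Plate carrée: h = 1, k = sec φ along parallels.
sec φ = 2.84  ⇒  cos φ = 0.3521  ⇒  φ ≈ 69.4°.

69.4°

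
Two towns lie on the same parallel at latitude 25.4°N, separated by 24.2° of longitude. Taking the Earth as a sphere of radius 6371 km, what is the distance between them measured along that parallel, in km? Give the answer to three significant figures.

Arc length along a parallel = R cos φ · Δλ (with Δλ in radians).
= 6371 × cos 25.4° × (24.2° × π/180) = 6371 × 0.9033 × 0.4224 ≈ 2430 km.

2430 km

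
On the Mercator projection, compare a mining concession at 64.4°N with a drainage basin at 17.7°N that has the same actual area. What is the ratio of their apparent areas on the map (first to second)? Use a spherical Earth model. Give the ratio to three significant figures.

4.86

Mercator areal scale is sec²φ.
At 64.4°: sec²(64.4°) = 1/0.4321² = 5.356.
At 17.7°: sec²(17.7°) = 1/0.9527² = 1.102.
Ratio = 5.356/1.102 = cos²(17.7°)/cos²(64.4°) ≈ 4.86.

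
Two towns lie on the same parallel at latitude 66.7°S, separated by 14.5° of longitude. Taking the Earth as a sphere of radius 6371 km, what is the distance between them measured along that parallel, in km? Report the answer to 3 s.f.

638 km

Arc length along a parallel = R cos φ · Δλ (with Δλ in radians).
= 6371 × cos 66.7° × (14.5° × π/180) = 6371 × 0.3955 × 0.2531 ≈ 638 km.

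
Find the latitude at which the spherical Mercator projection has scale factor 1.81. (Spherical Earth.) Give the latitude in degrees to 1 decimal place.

Mercator scale is k = sec φ = 1/cos φ.
1/cos φ = 1.81  ⇒  cos φ = 0.5525  ⇒  φ = arccos(0.5525) ≈ 56.5°.

56.5°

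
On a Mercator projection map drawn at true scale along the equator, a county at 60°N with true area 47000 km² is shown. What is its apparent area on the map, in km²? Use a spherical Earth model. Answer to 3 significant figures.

Mercator is conformal, so the point scale is isotropic: h = k = sec φ = 1/cos φ.
Areal scale = k² = sec²φ = 1/cos²(60°) = 1/0.5000² = 4.000.
Apparent area = 47000 × 4.000 ≈ 188000 km².

188000 km²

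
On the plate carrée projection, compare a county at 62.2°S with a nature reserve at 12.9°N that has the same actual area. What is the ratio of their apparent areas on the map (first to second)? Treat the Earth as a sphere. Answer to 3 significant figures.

2.09

For the equirectangular projection with φ₀ = 0 (plate carrée), h = 1 along meridians and k = sec φ along parallels.
Areal scale at 62.2°: h·k = 1.000 × 2.144 = 2.144.
Areal scale at 12.9°: h·k = 1.000 × 1.026 = 1.026.
Ratio = 2.144/1.026 ≈ 2.09.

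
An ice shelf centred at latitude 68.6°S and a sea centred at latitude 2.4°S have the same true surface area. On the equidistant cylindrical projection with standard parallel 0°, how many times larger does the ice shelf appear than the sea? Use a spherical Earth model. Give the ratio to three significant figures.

2.74

In the plate carrée (x = Rλ, y = Rφ), meridians are true-scale (h = 1) and parallels are stretched by k = sec φ.
Areal scale at 68.6°: h·k = 1.000 × 2.741 = 2.741.
Areal scale at 2.4°: h·k = 1.000 × 1.001 = 1.001.
Ratio = 2.741/1.001 ≈ 2.74.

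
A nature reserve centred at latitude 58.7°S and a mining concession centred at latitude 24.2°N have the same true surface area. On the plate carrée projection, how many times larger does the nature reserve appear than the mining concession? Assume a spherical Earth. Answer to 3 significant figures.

1.76

For the equirectangular projection with φ₀ = 0 (plate carrée), h = 1 along meridians and k = sec φ along parallels.
Areal scale at 58.7°: h·k = 1.000 × 1.925 = 1.925.
Areal scale at 24.2°: h·k = 1.000 × 1.096 = 1.096.
Ratio = 1.925/1.096 ≈ 1.76.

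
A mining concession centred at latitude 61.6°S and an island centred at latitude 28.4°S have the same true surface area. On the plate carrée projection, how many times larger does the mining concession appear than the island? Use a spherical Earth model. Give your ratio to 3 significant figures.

In the plate carrée (x = Rλ, y = Rφ), meridians are true-scale (h = 1) and parallels are stretched by k = sec φ.
Areal scale at 61.6°: h·k = 1.000 × 2.103 = 2.103.
Areal scale at 28.4°: h·k = 1.000 × 1.137 = 1.137.
Ratio = 2.103/1.137 ≈ 1.85.

1.85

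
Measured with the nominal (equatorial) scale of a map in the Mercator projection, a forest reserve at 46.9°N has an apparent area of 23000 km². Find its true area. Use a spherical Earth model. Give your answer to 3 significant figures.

10700 km²

The Mercator projection is conformal; its linear scale factor is the same in every direction and equals sec φ = 1/cos φ.
Areal scale = k² = sec²φ = 1/cos²(46.9°) = 1/0.6833² = 2.142.
True area = apparent / (areal scale) = 23000 / 2.142 ≈ 10700 km².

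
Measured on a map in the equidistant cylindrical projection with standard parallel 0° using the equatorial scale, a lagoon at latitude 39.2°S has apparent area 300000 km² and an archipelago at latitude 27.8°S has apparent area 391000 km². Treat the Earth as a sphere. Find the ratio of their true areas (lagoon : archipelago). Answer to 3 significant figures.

On the plate carrée, areal scale = h·k = 1 × sec φ, so true area = apparent × cos φ.
True area of lagoon: 300000 × cos(39.2°) = 300000 × 0.7749 = 232500 km².
True area of archipelago: 391000 × cos(27.8°) = 391000 × 0.8846 = 345900 km².
Ratio = 232500 / 345900 ≈ 0.672.

0.672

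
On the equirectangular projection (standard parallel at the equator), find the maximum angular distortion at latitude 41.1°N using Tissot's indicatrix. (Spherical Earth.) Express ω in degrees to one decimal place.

For the equirectangular projection with φ₀ = 0 (plate carrée), h = 1 along meridians and k = sec φ along parallels.
At 41.1°: h = 1.000, k = 1.327; principal scales a = 1.327, b = 1.000.
sin(ω/2) = (a − b)/(a + b) = 0.3270/2.327 = 0.1405, so ω = 2 arcsin(0.1405) ≈ 16.2°.

16.2°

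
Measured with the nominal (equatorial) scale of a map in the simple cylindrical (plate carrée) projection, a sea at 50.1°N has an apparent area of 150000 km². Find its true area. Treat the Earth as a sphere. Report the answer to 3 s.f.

For the equirectangular projection with φ₀ = 0 (plate carrée), h = 1 along meridians and k = sec φ along parallels.
Areal scale = h·k = 1 × sec φ; at 50.1°, h = 1.000, k = 1.559, so h·k = 1.559.
True area = apparent / (areal scale) = 150000 / 1.559 ≈ 96200 km².

96200 km²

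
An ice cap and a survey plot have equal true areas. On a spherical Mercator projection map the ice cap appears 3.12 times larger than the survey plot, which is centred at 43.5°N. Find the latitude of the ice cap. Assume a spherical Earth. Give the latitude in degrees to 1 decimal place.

Mercator areal scale is sec²φ, so apparent-area ratio = sec²φ₁ / sec²φ₂ = cos²φ₂ / cos²φ₁.
cos²φ₂ / cos²φ₁ = 3.12  ⇒  cos φ₁ = cos 43.5° / √3.12 = 0.7254/1.766 = 0.4107.
φ₁ = arccos(0.4107) ≈ 65.8°.

65.8°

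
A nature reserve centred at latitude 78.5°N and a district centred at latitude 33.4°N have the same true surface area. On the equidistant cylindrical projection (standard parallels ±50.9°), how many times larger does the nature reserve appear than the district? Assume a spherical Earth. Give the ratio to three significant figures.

4.19

In the equirectangular projection with standard parallel φ₀ = 50.9° (x = Rλ cos φ₀, y = Rφ), meridians are true-scale (h = 1) and the parallel scale is k = cos φ₀ / cos φ.
Areal scale at 78.5°: h·k = 1.000 × 3.163 = 3.163.
Areal scale at 33.4°: h·k = 1.000 × 0.7554 = 0.7554.
Ratio = 3.163/0.7554 ≈ 4.19.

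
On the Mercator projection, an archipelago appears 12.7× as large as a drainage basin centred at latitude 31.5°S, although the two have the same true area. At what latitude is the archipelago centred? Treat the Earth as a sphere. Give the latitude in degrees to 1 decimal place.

76.2°

On Mercator, (apparent₁)/(apparent₂) = sec²φ₁ / sec²φ₂ when true areas are equal.
cos²φ₂ / cos²φ₁ = 12.7  ⇒  cos φ₁ = cos 31.5° / √12.7 = 0.8526/3.564 = 0.2393.
φ₁ = arccos(0.2393) ≈ 76.2°.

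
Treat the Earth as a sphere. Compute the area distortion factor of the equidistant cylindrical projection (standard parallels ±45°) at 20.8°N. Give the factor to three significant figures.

0.756

With standard parallel φ₀ = 45°, the equirectangular projection gives x = Rλ cos φ₀, y = Rφ, so h = 1 and k = cos 45° / cos φ.
Areal scale = h·k = 1 × cos φ₀ / cos φ; at 20.8°, h = 1.000, k = 0.7564, so h·k = 0.7564.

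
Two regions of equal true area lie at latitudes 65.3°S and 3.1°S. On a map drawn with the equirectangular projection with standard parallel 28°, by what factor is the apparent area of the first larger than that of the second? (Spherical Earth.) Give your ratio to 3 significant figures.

In the equirectangular projection with standard parallel φ₀ = 28° (x = Rλ cos φ₀, y = Rφ), meridians are true-scale (h = 1) and the parallel scale is k = cos φ₀ / cos φ.
Areal scale at 65.3°: h·k = 1.000 × 2.113 = 2.113.
Areal scale at 3.1°: h·k = 1.000 × 0.8842 = 0.8842.
Ratio = 2.113/0.8842 ≈ 2.39.

2.39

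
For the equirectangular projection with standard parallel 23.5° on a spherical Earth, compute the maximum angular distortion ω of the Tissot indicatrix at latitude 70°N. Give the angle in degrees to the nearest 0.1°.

54.4°

With standard parallel φ₀ = 23.5°, the equirectangular projection gives x = Rλ cos φ₀, y = Rφ, so h = 1 and k = cos 23.5° / cos φ.
At 70°: h = 1.000, k = 2.681; principal scales a = 2.681, b = 1.000.
sin(ω/2) = (a − b)/(a + b) = 1.681/3.681 = 0.4567, so ω = 2 arcsin(0.4567) ≈ 54.4°.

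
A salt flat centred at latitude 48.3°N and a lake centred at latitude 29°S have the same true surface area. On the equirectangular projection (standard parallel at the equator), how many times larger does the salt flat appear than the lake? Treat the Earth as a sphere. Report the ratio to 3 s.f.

In the plate carrée (x = Rλ, y = Rφ), meridians are true-scale (h = 1) and parallels are stretched by k = sec φ.
Areal scale at 48.3°: h·k = 1.000 × 1.503 = 1.503.
Areal scale at 29°: h·k = 1.000 × 1.143 = 1.143.
Ratio = 1.503/1.143 ≈ 1.31.

1.31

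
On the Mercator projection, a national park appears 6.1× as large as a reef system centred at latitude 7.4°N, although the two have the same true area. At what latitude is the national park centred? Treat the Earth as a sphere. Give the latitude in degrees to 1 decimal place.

On Mercator, (apparent₁)/(apparent₂) = sec²φ₁ / sec²φ₂ when true areas are equal.
cos²φ₂ / cos²φ₁ = 6.1  ⇒  cos φ₁ = cos 7.4° / √6.1 = 0.9917/2.470 = 0.4015.
φ₁ = arccos(0.4015) ≈ 66.3°.

66.3°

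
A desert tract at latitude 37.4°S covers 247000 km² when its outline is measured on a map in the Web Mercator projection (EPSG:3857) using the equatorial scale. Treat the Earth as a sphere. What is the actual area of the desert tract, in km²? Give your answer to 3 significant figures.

For Mercator, h = k = sec φ (a conformal cylindrical projection has a single point scale, 1/cos φ).
Areal scale = k² = sec²φ = 1/cos²(37.4°) = 1/0.7944² = 1.585.
True area = apparent / (areal scale) = 247000 / 1.585 ≈ 156000 km².

156000 km²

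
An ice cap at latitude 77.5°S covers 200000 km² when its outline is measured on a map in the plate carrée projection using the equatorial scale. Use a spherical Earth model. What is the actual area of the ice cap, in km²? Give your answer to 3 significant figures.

43300 km²

In the plate carrée (x = Rλ, y = Rφ), meridians are true-scale (h = 1) and parallels are stretched by k = sec φ.
Areal scale = h·k = 1 × sec φ; at 77.5°, h = 1.000, k = 4.620, so h·k = 4.620.
True area = apparent / (areal scale) = 200000 / 4.620 ≈ 43300 km².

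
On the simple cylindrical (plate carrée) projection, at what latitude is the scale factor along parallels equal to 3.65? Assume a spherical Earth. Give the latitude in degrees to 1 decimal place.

74.1°

Plate carrée: h = 1, k = sec φ along parallels.
sec φ = 3.65  ⇒  cos φ = 0.2740  ⇒  φ ≈ 74.1°.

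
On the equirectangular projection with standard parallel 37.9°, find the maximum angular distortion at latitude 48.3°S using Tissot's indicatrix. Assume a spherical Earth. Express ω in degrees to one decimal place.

With standard parallel φ₀ = 37.9°, the equirectangular projection gives x = Rλ cos φ₀, y = Rφ, so h = 1 and k = cos 37.9° / cos φ.
At 48.3°: h = 1.000, k = 1.186; principal scales a = 1.186, b = 1.000.
sin(ω/2) = (a − b)/(a + b) = 0.1862/2.186 = 0.08516, so ω = 2 arcsin(0.08516) ≈ 9.8°.

9.8°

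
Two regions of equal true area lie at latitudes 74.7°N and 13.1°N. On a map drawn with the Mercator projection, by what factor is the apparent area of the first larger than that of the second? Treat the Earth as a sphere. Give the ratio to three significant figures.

Mercator areal scale is sec²φ.
At 74.7°: sec²(74.7°) = 1/0.2639² = 14.36.
At 13.1°: sec²(13.1°) = 1/0.9740² = 1.054.
Ratio = 14.36/1.054 = cos²(13.1°)/cos²(74.7°) ≈ 13.6.

13.6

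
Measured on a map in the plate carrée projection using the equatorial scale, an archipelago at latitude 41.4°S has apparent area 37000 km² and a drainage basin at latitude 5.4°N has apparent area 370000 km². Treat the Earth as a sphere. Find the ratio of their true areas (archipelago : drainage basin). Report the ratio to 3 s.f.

0.0753

On the plate carrée, areal scale = h·k = 1 × sec φ, so true area = apparent × cos φ.
True area of archipelago: 37000 × cos(41.4°) = 37000 × 0.7501 = 27750 km².
True area of drainage basin: 370000 × cos(5.4°) = 370000 × 0.9956 = 368400 km².
Ratio = 27750 / 368400 ≈ 0.0753.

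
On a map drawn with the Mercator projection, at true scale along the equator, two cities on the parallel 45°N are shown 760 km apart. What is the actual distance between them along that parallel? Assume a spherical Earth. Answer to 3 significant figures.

537 km

The Mercator projection is conformal; its linear scale factor is the same in every direction and equals sec φ = 1/cos φ.
Along the parallel at 45°, map distances are exaggerated by k = sec 45° = 1.414.
True distance = 760 / 1.414 = 760 × cos 45° ≈ 537 km.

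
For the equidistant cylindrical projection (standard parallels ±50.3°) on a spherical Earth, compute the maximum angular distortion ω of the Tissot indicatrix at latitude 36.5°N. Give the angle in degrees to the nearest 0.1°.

13.1°

The equidistant cylindrical projection with φ₀ = 50.3° has h = 1 (meridians true) and k = cos φ₀ / cos φ along parallels.
At 36.5°: h = 1.000, k = 0.7946; principal scales a = 1.000, b = 0.7946.
sin(ω/2) = (a − b)/(a + b) = 0.2054/1.795 = 0.1144, so ω = 2 arcsin(0.1144) ≈ 13.1°.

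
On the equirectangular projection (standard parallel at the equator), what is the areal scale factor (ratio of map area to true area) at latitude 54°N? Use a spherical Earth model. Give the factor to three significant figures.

1.70

Plate carrée maps x = Rλ, y = Rφ. The meridian scale is h = 1 and the parallel scale is k = 1/cos φ = sec φ.
Areal scale = h·k = 1 × sec φ; at 54°, h = 1.000, k = 1.701, so h·k = 1.701.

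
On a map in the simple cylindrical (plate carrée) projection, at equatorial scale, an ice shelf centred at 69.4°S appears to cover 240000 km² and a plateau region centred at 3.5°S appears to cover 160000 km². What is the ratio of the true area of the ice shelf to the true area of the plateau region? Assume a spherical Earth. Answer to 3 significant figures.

0.529

On the plate carrée, areal scale = h·k = 1 × sec φ, so true area = apparent × cos φ.
True area of ice shelf: 240000 × cos(69.4°) = 240000 × 0.3518 = 84440 km².
True area of plateau region: 160000 × cos(3.5°) = 160000 × 0.9981 = 159700 km².
Ratio = 84440 / 159700 ≈ 0.529.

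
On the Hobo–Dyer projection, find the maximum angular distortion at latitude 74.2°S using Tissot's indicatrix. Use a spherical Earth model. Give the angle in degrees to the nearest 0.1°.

104.2°

Hobo–Dyer is a cylindrical equal-area projection with standard parallels at ±37.5°. Cylindrical equal-area (φ₀ = 37.5°): h = cos φ / cos 37.5° along meridians, k = cos 37.5° / cos φ along parallels; h·k = 1.
At 74.2°: h = 0.3432, k = 2.914; principal scales a = 2.914, b = 0.3432.
sin(ω/2) = (a − b)/(a + b) = 2.571/3.257 = 0.7892, so ω = 2 arcsin(0.7892) ≈ 104.2°.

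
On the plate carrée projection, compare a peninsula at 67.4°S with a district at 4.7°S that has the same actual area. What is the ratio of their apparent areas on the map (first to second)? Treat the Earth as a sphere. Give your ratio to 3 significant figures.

2.59

Plate carrée maps x = Rλ, y = Rφ. The meridian scale is h = 1 and the parallel scale is k = 1/cos φ = sec φ.
Areal scale at 67.4°: h·k = 1.000 × 2.602 = 2.602.
Areal scale at 4.7°: h·k = 1.000 × 1.003 = 1.003.
Ratio = 2.602/1.003 ≈ 2.59.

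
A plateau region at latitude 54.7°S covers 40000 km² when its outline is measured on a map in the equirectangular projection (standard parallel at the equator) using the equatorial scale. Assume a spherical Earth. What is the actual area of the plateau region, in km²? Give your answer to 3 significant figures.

In the plate carrée (x = Rλ, y = Rφ), meridians are true-scale (h = 1) and parallels are stretched by k = sec φ.
Areal scale = h·k = 1 × sec φ; at 54.7°, h = 1.000, k = 1.731, so h·k = 1.731.
True area = apparent / (areal scale) = 40000 / 1.731 ≈ 23100 km².

23100 km²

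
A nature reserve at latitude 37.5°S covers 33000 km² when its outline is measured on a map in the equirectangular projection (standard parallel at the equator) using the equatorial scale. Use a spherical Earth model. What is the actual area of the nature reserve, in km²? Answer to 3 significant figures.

26200 km²

For the equirectangular projection with φ₀ = 0 (plate carrée), h = 1 along meridians and k = sec φ along parallels.
Areal scale = h·k = 1 × sec φ; at 37.5°, h = 1.000, k = 1.260, so h·k = 1.260.
True area = apparent / (areal scale) = 33000 / 1.260 ≈ 26200 km².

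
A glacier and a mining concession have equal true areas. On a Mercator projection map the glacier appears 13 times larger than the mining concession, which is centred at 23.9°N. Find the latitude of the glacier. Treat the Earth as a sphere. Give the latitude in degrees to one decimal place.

On Mercator, (apparent₁)/(apparent₂) = sec²φ₁ / sec²φ₂ when true areas are equal.
cos²φ₂ / cos²φ₁ = 13  ⇒  cos φ₁ = cos 23.9° / √13 = 0.9143/3.606 = 0.2536.
φ₁ = arccos(0.2536) ≈ 75.3°.

75.3°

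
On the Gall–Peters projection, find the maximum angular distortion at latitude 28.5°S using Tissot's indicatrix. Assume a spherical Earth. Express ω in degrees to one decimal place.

The Gall–Peters projection is cylindrical equal-area with φ₀ = 45°. Cylindrical equal-area (φ₀ = 45°): h = cos φ / cos 45° along meridians, k = cos 45° / cos φ along parallels; h·k = 1.
At 28.5°: h = 1.243, k = 0.8046; principal scales a = 1.243, b = 0.8046.
sin(ω/2) = (a − b)/(a + b) = 0.4382/2.047 = 0.2140, so ω = 2 arcsin(0.2140) ≈ 24.7°.

24.7°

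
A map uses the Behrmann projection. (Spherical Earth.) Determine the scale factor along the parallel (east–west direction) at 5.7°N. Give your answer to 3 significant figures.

Behrmann is a cylindrical equal-area projection with standard parallels at ±30°. A cylindrical equal-area projection with standard parallel φ₀ has meridian scale h = cos φ / cos φ₀ and parallel scale k = cos φ₀ / cos φ (so areas are preserved, h·k = 1).
k = cos 30° / cos 5.7° = 0.8660/0.9951 = 0.8703.

0.870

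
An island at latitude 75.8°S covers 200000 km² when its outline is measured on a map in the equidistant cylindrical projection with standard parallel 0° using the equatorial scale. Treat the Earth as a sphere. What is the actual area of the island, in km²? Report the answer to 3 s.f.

Plate carrée maps x = Rλ, y = Rφ. The meridian scale is h = 1 and the parallel scale is k = 1/cos φ = sec φ.
Areal scale = h·k = 1 × sec φ; at 75.8°, h = 1.000, k = 4.077, so h·k = 4.077.
True area = apparent / (areal scale) = 200000 / 4.077 ≈ 49100 km².

49100 km²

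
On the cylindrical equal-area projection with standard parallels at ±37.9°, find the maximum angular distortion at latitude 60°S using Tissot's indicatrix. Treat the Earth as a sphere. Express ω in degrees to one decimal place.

50.6°

Cylindrical equal-area (φ₀ = 37.9°): h = cos φ / cos 37.9° along meridians, k = cos 37.9° / cos φ along parallels; h·k = 1.
At 60°: h = 0.6336, k = 1.578; principal scales a = 1.578, b = 0.6336.
sin(ω/2) = (a − b)/(a + b) = 0.9445/2.212 = 0.4270, so ω = 2 arcsin(0.4270) ≈ 50.6°.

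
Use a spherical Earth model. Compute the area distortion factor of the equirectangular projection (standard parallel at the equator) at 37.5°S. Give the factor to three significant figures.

Plate carrée maps x = Rλ, y = Rφ. The meridian scale is h = 1 and the parallel scale is k = 1/cos φ = sec φ.
Areal scale = h·k = 1 × sec φ; at 37.5°, h = 1.000, k = 1.260, so h·k = 1.260.

1.26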